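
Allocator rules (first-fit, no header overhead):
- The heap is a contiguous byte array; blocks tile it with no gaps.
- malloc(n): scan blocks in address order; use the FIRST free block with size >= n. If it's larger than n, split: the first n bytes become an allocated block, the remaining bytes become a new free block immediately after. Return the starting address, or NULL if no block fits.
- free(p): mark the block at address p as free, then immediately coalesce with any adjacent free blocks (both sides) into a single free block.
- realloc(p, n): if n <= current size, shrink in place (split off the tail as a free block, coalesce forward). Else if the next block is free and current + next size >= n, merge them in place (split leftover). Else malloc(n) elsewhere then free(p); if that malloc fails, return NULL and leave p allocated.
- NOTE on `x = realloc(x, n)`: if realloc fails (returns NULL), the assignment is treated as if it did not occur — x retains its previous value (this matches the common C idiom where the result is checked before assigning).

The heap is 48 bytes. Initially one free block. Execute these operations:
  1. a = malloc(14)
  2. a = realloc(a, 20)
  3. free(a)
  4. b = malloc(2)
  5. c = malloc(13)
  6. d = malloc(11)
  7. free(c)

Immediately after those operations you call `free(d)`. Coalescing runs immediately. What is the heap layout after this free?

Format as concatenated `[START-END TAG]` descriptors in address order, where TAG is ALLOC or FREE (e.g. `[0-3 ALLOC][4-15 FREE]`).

Answer: [0-1 ALLOC][2-47 FREE]

Derivation:
Op 1: a = malloc(14) -> a = 0; heap: [0-13 ALLOC][14-47 FREE]
Op 2: a = realloc(a, 20) -> a = 0; heap: [0-19 ALLOC][20-47 FREE]
Op 3: free(a) -> (freed a); heap: [0-47 FREE]
Op 4: b = malloc(2) -> b = 0; heap: [0-1 ALLOC][2-47 FREE]
Op 5: c = malloc(13) -> c = 2; heap: [0-1 ALLOC][2-14 ALLOC][15-47 FREE]
Op 6: d = malloc(11) -> d = 15; heap: [0-1 ALLOC][2-14 ALLOC][15-25 ALLOC][26-47 FREE]
Op 7: free(c) -> (freed c); heap: [0-1 ALLOC][2-14 FREE][15-25 ALLOC][26-47 FREE]
free(d): d = 15 -> block [15-25 ALLOC]; mark free, coalesce with adjacent free neighbors -> [0-1 ALLOC][2-47 FREE]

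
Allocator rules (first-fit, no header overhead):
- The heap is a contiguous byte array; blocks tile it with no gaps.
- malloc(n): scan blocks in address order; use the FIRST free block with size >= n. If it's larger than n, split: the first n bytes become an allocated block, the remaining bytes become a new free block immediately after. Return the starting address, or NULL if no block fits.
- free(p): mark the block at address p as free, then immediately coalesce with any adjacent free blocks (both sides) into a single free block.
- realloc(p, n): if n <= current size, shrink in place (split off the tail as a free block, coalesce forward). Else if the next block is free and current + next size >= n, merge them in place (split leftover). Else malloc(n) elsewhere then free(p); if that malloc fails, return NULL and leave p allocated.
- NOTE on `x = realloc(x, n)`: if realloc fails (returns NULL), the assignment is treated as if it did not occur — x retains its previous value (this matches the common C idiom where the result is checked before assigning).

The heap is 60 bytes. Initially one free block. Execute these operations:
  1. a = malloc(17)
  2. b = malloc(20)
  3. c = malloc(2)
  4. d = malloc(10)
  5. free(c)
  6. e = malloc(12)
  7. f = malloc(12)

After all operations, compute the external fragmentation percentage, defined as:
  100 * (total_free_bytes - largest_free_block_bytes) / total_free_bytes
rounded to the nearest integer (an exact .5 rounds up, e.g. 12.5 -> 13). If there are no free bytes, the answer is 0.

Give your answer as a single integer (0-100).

Op 1: a = malloc(17) -> a = 0; heap: [0-16 ALLOC][17-59 FREE]
Op 2: b = malloc(20) -> b = 17; heap: [0-16 ALLOC][17-36 ALLOC][37-59 FREE]
Op 3: c = malloc(2) -> c = 37; heap: [0-16 ALLOC][17-36 ALLOC][37-38 ALLOC][39-59 FREE]
Op 4: d = malloc(10) -> d = 39; heap: [0-16 ALLOC][17-36 ALLOC][37-38 ALLOC][39-48 ALLOC][49-59 FREE]
Op 5: free(c) -> (freed c); heap: [0-16 ALLOC][17-36 ALLOC][37-38 FREE][39-48 ALLOC][49-59 FREE]
Op 6: e = malloc(12) -> e = NULL; heap: [0-16 ALLOC][17-36 ALLOC][37-38 FREE][39-48 ALLOC][49-59 FREE]
Op 7: f = malloc(12) -> f = NULL; heap: [0-16 ALLOC][17-36 ALLOC][37-38 FREE][39-48 ALLOC][49-59 FREE]
Free blocks: [2 11] total_free=13 largest=11 -> 100*(13-11)/13 = 200/13 ≈ 15.385 -> rounds to 15

Answer: 15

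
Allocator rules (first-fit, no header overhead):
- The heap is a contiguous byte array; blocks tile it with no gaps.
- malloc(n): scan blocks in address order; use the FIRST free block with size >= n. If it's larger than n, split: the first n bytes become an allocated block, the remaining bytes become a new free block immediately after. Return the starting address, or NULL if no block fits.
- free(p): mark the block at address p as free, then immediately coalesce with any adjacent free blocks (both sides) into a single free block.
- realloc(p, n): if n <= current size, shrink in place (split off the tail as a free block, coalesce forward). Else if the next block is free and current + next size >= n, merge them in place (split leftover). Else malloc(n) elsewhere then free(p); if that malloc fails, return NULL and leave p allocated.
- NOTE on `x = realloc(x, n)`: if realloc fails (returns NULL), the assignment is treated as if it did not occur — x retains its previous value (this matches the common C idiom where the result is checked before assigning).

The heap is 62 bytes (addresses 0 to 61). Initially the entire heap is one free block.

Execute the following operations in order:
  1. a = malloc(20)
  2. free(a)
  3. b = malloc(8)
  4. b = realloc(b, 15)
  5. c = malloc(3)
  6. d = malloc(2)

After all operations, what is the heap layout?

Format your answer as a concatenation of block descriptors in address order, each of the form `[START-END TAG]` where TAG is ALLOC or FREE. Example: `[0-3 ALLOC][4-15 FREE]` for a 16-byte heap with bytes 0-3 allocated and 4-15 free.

Answer: [0-14 ALLOC][15-17 ALLOC][18-19 ALLOC][20-61 FREE]

Derivation:
Op 1: a = malloc(20) -> a = 0; heap: [0-19 ALLOC][20-61 FREE]
Op 2: free(a) -> (freed a); heap: [0-61 FREE]
Op 3: b = malloc(8) -> b = 0; heap: [0-7 ALLOC][8-61 FREE]
Op 4: b = realloc(b, 15) -> b = 0; heap: [0-14 ALLOC][15-61 FREE]
Op 5: c = malloc(3) -> c = 15; heap: [0-14 ALLOC][15-17 ALLOC][18-61 FREE]
Op 6: d = malloc(2) -> d = 18; heap: [0-14 ALLOC][15-17 ALLOC][18-19 ALLOC][20-61 FREE]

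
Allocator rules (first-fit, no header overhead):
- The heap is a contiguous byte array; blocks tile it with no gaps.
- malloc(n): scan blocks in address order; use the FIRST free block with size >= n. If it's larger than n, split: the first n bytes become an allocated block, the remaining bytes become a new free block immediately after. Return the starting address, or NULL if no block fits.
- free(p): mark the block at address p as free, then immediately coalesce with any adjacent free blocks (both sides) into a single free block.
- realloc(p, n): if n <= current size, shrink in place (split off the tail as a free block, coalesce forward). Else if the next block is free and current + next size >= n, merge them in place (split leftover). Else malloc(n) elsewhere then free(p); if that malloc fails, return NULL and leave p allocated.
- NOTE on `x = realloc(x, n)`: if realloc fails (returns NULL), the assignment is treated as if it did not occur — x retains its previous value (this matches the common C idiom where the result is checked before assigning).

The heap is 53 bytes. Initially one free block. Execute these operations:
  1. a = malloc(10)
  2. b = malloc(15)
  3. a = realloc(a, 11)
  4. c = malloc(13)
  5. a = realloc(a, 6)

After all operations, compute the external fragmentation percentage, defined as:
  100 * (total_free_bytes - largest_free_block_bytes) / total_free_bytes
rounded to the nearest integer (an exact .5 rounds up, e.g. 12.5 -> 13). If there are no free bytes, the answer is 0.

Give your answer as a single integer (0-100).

Answer: 47

Derivation:
Op 1: a = malloc(10) -> a = 0; heap: [0-9 ALLOC][10-52 FREE]
Op 2: b = malloc(15) -> b = 10; heap: [0-9 ALLOC][10-24 ALLOC][25-52 FREE]
Op 3: a = realloc(a, 11) -> a = 25; heap: [0-9 FREE][10-24 ALLOC][25-35 ALLOC][36-52 FREE]
Op 4: c = malloc(13) -> c = 36; heap: [0-9 FREE][10-24 ALLOC][25-35 ALLOC][36-48 ALLOC][49-52 FREE]
Op 5: a = realloc(a, 6) -> a = 25; heap: [0-9 FREE][10-24 ALLOC][25-30 ALLOC][31-35 FREE][36-48 ALLOC][49-52 FREE]
Free blocks: [10 5 4] total_free=19 largest=10 -> 100*(19-10)/19 = 900/19 ≈ 47.368 -> rounds to 47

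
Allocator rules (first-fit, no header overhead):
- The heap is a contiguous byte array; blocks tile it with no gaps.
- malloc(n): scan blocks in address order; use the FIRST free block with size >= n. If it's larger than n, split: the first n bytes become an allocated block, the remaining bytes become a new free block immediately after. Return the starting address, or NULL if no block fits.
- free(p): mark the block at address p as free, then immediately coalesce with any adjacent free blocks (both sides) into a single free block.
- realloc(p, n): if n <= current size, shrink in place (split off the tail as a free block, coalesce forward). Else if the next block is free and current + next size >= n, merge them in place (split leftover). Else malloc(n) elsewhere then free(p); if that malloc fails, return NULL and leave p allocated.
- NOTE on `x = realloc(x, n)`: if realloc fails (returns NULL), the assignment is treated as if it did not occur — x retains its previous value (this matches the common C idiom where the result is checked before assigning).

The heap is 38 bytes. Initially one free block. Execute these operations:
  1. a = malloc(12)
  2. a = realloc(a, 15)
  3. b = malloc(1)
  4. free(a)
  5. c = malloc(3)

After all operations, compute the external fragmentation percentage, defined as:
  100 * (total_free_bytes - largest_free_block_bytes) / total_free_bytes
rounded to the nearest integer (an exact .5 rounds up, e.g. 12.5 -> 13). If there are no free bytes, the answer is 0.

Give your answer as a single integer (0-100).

Answer: 35

Derivation:
Op 1: a = malloc(12) -> a = 0; heap: [0-11 ALLOC][12-37 FREE]
Op 2: a = realloc(a, 15) -> a = 0; heap: [0-14 ALLOC][15-37 FREE]
Op 3: b = malloc(1) -> b = 15; heap: [0-14 ALLOC][15-15 ALLOC][16-37 FREE]
Op 4: free(a) -> (freed a); heap: [0-14 FREE][15-15 ALLOC][16-37 FREE]
Op 5: c = malloc(3) -> c = 0; heap: [0-2 ALLOC][3-14 FREE][15-15 ALLOC][16-37 FREE]
Free blocks: [12 22] total_free=34 largest=22 -> 100*(34-22)/34 = 1200/34 ≈ 35.294 -> rounds to 35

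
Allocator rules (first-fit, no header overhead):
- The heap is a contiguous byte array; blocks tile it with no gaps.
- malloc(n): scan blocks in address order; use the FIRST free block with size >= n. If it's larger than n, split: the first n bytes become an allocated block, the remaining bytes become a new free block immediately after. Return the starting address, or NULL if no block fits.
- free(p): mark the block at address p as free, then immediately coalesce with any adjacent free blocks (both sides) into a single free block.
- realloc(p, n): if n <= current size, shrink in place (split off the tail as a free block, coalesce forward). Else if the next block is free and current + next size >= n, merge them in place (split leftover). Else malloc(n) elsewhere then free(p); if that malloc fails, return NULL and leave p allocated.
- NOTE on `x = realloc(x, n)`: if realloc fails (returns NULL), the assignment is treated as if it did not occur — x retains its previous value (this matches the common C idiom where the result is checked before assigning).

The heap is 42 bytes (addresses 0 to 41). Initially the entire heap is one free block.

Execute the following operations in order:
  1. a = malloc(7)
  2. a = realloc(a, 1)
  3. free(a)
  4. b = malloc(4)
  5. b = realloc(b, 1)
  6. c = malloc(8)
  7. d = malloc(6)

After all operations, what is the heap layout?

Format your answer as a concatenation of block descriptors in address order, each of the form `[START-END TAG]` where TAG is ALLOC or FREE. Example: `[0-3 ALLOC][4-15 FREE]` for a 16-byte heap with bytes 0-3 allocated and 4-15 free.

Answer: [0-0 ALLOC][1-8 ALLOC][9-14 ALLOC][15-41 FREE]

Derivation:
Op 1: a = malloc(7) -> a = 0; heap: [0-6 ALLOC][7-41 FREE]
Op 2: a = realloc(a, 1) -> a = 0; heap: [0-0 ALLOC][1-41 FREE]
Op 3: free(a) -> (freed a); heap: [0-41 FREE]
Op 4: b = malloc(4) -> b = 0; heap: [0-3 ALLOC][4-41 FREE]
Op 5: b = realloc(b, 1) -> b = 0; heap: [0-0 ALLOC][1-41 FREE]
Op 6: c = malloc(8) -> c = 1; heap: [0-0 ALLOC][1-8 ALLOC][9-41 FREE]
Op 7: d = malloc(6) -> d = 9; heap: [0-0 ALLOC][1-8 ALLOC][9-14 ALLOC][15-41 FREE]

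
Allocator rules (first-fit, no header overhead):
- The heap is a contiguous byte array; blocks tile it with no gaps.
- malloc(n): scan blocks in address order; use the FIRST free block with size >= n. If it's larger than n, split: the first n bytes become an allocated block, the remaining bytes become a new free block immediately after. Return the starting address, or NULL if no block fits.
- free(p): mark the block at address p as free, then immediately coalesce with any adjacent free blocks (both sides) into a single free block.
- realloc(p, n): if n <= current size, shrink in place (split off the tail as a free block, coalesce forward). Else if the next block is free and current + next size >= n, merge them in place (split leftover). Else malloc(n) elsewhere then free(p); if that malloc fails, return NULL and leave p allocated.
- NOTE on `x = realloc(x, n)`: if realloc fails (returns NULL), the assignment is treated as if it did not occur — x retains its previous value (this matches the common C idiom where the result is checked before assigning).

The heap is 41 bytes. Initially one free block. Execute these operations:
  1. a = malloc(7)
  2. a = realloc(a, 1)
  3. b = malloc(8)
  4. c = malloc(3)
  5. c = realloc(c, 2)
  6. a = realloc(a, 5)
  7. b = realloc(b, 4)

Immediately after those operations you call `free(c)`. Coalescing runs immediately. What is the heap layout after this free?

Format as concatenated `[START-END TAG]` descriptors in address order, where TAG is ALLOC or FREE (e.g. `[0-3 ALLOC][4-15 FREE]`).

Op 1: a = malloc(7) -> a = 0; heap: [0-6 ALLOC][7-40 FREE]
Op 2: a = realloc(a, 1) -> a = 0; heap: [0-0 ALLOC][1-40 FREE]
Op 3: b = malloc(8) -> b = 1; heap: [0-0 ALLOC][1-8 ALLOC][9-40 FREE]
Op 4: c = malloc(3) -> c = 9; heap: [0-0 ALLOC][1-8 ALLOC][9-11 ALLOC][12-40 FREE]
Op 5: c = realloc(c, 2) -> c = 9; heap: [0-0 ALLOC][1-8 ALLOC][9-10 ALLOC][11-40 FREE]
Op 6: a = realloc(a, 5) -> a = 11; heap: [0-0 FREE][1-8 ALLOC][9-10 ALLOC][11-15 ALLOC][16-40 FREE]
Op 7: b = realloc(b, 4) -> b = 1; heap: [0-0 FREE][1-4 ALLOC][5-8 FREE][9-10 ALLOC][11-15 ALLOC][16-40 FREE]
free(c): c = 9 -> block [9-10 ALLOC]; mark free, coalesce with adjacent free neighbors -> [0-0 FREE][1-4 ALLOC][5-10 FREE][11-15 ALLOC][16-40 FREE]

Answer: [0-0 FREE][1-4 ALLOC][5-10 FREE][11-15 ALLOC][16-40 FREE]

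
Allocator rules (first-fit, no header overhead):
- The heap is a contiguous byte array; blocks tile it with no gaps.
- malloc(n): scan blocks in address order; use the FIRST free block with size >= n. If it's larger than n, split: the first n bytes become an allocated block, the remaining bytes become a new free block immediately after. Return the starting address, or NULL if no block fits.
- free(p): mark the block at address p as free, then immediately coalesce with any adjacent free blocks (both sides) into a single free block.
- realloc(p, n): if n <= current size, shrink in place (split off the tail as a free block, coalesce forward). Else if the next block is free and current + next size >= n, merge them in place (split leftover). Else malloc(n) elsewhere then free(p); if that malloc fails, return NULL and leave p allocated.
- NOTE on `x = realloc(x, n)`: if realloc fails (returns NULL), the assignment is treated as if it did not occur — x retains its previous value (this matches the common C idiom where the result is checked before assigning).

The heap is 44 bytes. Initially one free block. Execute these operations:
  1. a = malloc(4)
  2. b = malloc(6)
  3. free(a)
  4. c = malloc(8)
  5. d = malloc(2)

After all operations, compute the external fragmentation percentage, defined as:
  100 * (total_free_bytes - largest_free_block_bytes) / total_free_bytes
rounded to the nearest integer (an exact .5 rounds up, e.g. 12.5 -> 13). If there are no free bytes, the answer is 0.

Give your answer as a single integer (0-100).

Answer: 7

Derivation:
Op 1: a = malloc(4) -> a = 0; heap: [0-3 ALLOC][4-43 FREE]
Op 2: b = malloc(6) -> b = 4; heap: [0-3 ALLOC][4-9 ALLOC][10-43 FREE]
Op 3: free(a) -> (freed a); heap: [0-3 FREE][4-9 ALLOC][10-43 FREE]
Op 4: c = malloc(8) -> c = 10; heap: [0-3 FREE][4-9 ALLOC][10-17 ALLOC][18-43 FREE]
Op 5: d = malloc(2) -> d = 0; heap: [0-1 ALLOC][2-3 FREE][4-9 ALLOC][10-17 ALLOC][18-43 FREE]
Free blocks: [2 26] total_free=28 largest=26 -> 100*(28-26)/28 = 200/28 ≈ 7.143 -> rounds to 7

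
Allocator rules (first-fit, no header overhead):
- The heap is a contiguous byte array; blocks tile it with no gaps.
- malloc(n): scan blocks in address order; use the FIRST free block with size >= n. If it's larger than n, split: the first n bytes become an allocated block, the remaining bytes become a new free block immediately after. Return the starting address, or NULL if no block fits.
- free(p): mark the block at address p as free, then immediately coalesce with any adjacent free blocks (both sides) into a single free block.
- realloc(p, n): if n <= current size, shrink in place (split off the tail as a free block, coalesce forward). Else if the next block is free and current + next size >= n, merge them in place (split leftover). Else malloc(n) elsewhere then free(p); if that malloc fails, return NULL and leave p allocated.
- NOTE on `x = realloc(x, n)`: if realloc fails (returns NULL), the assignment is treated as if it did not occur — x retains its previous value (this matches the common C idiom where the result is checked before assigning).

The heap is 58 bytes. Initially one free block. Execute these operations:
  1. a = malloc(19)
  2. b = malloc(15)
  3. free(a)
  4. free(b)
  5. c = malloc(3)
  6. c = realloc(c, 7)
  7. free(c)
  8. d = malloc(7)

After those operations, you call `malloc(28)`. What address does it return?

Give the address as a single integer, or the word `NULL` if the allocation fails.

Op 1: a = malloc(19) -> a = 0; heap: [0-18 ALLOC][19-57 FREE]
Op 2: b = malloc(15) -> b = 19; heap: [0-18 ALLOC][19-33 ALLOC][34-57 FREE]
Op 3: free(a) -> (freed a); heap: [0-18 FREE][19-33 ALLOC][34-57 FREE]
Op 4: free(b) -> (freed b); heap: [0-57 FREE]
Op 5: c = malloc(3) -> c = 0; heap: [0-2 ALLOC][3-57 FREE]
Op 6: c = realloc(c, 7) -> c = 0; heap: [0-6 ALLOC][7-57 FREE]
Op 7: free(c) -> (freed c); heap: [0-57 FREE]
Op 8: d = malloc(7) -> d = 0; heap: [0-6 ALLOC][7-57 FREE]
malloc(28): first-fit scan over [0-6 ALLOC][7-57 FREE] -> 7

Answer: 7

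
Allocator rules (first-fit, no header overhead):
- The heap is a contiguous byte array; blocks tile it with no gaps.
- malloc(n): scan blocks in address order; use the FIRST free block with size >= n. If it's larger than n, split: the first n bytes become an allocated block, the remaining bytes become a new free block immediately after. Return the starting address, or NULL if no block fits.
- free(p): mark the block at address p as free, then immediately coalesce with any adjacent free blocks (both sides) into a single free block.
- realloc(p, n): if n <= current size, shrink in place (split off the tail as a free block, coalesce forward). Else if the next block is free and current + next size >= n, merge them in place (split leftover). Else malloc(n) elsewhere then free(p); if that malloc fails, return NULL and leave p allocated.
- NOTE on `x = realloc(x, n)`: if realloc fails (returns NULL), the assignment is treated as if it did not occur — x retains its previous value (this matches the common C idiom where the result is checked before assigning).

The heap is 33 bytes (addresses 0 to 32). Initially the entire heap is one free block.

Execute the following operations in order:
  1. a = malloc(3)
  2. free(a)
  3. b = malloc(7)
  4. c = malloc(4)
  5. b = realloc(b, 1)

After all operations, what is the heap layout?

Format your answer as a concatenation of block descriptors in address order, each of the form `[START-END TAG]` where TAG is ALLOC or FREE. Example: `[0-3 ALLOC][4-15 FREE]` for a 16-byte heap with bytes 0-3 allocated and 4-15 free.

Op 1: a = malloc(3) -> a = 0; heap: [0-2 ALLOC][3-32 FREE]
Op 2: free(a) -> (freed a); heap: [0-32 FREE]
Op 3: b = malloc(7) -> b = 0; heap: [0-6 ALLOC][7-32 FREE]
Op 4: c = malloc(4) -> c = 7; heap: [0-6 ALLOC][7-10 ALLOC][11-32 FREE]
Op 5: b = realloc(b, 1) -> b = 0; heap: [0-0 ALLOC][1-6 FREE][7-10 ALLOC][11-32 FREE]

Answer: [0-0 ALLOC][1-6 FREE][7-10 ALLOC][11-32 FREE]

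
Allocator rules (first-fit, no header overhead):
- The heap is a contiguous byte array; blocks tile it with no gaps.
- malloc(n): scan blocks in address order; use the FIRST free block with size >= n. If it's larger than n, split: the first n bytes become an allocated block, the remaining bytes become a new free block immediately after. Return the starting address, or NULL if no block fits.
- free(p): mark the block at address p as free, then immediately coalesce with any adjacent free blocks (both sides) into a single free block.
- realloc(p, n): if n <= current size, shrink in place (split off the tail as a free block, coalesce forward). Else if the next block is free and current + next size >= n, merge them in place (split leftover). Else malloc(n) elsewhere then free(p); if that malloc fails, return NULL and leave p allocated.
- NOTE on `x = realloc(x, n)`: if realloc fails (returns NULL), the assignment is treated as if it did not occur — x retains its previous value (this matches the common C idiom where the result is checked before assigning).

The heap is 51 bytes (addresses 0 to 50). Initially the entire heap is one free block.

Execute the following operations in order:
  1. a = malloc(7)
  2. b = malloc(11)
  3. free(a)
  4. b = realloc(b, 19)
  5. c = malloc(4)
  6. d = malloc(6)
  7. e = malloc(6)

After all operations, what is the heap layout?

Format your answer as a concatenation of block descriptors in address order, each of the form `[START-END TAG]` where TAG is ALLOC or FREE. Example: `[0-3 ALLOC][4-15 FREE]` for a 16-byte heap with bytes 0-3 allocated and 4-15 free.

Op 1: a = malloc(7) -> a = 0; heap: [0-6 ALLOC][7-50 FREE]
Op 2: b = malloc(11) -> b = 7; heap: [0-6 ALLOC][7-17 ALLOC][18-50 FREE]
Op 3: free(a) -> (freed a); heap: [0-6 FREE][7-17 ALLOC][18-50 FREE]
Op 4: b = realloc(b, 19) -> b = 7; heap: [0-6 FREE][7-25 ALLOC][26-50 FREE]
Op 5: c = malloc(4) -> c = 0; heap: [0-3 ALLOC][4-6 FREE][7-25 ALLOC][26-50 FREE]
Op 6: d = malloc(6) -> d = 26; heap: [0-3 ALLOC][4-6 FREE][7-25 ALLOC][26-31 ALLOC][32-50 FREE]
Op 7: e = malloc(6) -> e = 32; heap: [0-3 ALLOC][4-6 FREE][7-25 ALLOC][26-31 ALLOC][32-37 ALLOC][38-50 FREE]

Answer: [0-3 ALLOC][4-6 FREE][7-25 ALLOC][26-31 ALLOC][32-37 ALLOC][38-50 FREE]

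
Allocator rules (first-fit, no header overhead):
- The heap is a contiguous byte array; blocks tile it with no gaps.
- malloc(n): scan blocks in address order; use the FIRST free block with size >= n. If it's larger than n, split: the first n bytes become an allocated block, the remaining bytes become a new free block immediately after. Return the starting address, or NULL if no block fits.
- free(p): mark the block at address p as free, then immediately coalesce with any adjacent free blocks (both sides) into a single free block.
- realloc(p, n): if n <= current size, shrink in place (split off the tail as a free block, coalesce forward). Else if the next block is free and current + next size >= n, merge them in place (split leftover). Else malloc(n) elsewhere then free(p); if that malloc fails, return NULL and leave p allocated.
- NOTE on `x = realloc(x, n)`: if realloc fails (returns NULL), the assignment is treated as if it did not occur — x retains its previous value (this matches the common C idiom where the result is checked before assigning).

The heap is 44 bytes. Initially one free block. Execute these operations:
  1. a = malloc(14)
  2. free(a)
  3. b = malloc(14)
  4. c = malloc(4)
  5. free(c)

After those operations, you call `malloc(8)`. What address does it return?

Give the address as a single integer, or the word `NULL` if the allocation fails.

Op 1: a = malloc(14) -> a = 0; heap: [0-13 ALLOC][14-43 FREE]
Op 2: free(a) -> (freed a); heap: [0-43 FREE]
Op 3: b = malloc(14) -> b = 0; heap: [0-13 ALLOC][14-43 FREE]
Op 4: c = malloc(4) -> c = 14; heap: [0-13 ALLOC][14-17 ALLOC][18-43 FREE]
Op 5: free(c) -> (freed c); heap: [0-13 ALLOC][14-43 FREE]
malloc(8): first-fit scan over [0-13 ALLOC][14-43 FREE] -> 14

Answer: 14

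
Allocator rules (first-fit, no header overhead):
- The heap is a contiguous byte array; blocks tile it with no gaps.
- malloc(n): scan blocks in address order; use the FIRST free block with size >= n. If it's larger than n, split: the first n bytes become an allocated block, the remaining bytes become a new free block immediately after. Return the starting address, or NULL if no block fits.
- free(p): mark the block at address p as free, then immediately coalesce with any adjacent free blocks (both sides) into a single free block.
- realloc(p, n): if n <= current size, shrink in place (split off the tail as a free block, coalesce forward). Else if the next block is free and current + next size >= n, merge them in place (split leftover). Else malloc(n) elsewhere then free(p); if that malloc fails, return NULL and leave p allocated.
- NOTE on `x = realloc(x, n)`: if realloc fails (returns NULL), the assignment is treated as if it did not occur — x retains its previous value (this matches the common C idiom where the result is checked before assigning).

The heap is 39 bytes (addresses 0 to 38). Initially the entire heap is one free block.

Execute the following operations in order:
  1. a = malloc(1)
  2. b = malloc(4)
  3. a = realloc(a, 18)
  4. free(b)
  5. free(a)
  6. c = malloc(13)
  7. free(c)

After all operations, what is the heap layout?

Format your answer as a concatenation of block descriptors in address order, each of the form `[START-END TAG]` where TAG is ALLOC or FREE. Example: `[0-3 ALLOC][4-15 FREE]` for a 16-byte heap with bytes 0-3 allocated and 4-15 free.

Op 1: a = malloc(1) -> a = 0; heap: [0-0 ALLOC][1-38 FREE]
Op 2: b = malloc(4) -> b = 1; heap: [0-0 ALLOC][1-4 ALLOC][5-38 FREE]
Op 3: a = realloc(a, 18) -> a = 5; heap: [0-0 FREE][1-4 ALLOC][5-22 ALLOC][23-38 FREE]
Op 4: free(b) -> (freed b); heap: [0-4 FREE][5-22 ALLOC][23-38 FREE]
Op 5: free(a) -> (freed a); heap: [0-38 FREE]
Op 6: c = malloc(13) -> c = 0; heap: [0-12 ALLOC][13-38 FREE]
Op 7: free(c) -> (freed c); heap: [0-38 FREE]

Answer: [0-38 FREE]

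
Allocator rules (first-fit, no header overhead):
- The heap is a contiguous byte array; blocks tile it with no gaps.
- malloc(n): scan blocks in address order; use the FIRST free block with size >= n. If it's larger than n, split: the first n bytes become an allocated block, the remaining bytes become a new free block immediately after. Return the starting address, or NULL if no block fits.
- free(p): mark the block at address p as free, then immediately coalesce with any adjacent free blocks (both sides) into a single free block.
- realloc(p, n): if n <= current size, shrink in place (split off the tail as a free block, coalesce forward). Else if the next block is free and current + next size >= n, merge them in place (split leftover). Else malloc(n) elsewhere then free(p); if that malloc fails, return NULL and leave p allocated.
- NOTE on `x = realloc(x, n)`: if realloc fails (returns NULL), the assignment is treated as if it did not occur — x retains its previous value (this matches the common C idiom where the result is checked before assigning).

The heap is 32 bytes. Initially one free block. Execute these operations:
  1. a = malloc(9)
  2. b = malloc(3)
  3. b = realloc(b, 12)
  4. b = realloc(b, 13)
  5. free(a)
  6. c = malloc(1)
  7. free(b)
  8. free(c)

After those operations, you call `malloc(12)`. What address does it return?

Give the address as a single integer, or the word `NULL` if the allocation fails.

Op 1: a = malloc(9) -> a = 0; heap: [0-8 ALLOC][9-31 FREE]
Op 2: b = malloc(3) -> b = 9; heap: [0-8 ALLOC][9-11 ALLOC][12-31 FREE]
Op 3: b = realloc(b, 12) -> b = 9; heap: [0-8 ALLOC][9-20 ALLOC][21-31 FREE]
Op 4: b = realloc(b, 13) -> b = 9; heap: [0-8 ALLOC][9-21 ALLOC][22-31 FREE]
Op 5: free(a) -> (freed a); heap: [0-8 FREE][9-21 ALLOC][22-31 FREE]
Op 6: c = malloc(1) -> c = 0; heap: [0-0 ALLOC][1-8 FREE][9-21 ALLOC][22-31 FREE]
Op 7: free(b) -> (freed b); heap: [0-0 ALLOC][1-31 FREE]
Op 8: free(c) -> (freed c); heap: [0-31 FREE]
malloc(12): first-fit scan over [0-31 FREE] -> 0

Answer: 0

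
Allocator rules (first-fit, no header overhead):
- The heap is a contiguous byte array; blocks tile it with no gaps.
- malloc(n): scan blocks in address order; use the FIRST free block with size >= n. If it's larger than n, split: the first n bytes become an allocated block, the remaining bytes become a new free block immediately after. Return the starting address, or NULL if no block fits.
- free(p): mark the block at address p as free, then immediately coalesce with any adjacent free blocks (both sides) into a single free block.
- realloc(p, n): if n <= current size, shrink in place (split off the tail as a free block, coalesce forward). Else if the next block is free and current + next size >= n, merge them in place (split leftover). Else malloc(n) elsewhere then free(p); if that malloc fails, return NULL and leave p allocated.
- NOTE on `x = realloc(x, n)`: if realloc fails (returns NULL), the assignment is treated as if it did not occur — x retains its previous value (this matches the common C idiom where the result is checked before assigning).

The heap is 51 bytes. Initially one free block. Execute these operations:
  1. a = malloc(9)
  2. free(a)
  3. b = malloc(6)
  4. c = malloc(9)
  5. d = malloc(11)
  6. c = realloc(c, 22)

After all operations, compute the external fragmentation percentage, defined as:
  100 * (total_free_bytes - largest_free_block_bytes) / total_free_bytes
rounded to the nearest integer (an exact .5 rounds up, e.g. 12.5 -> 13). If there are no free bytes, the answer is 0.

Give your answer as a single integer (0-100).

Op 1: a = malloc(9) -> a = 0; heap: [0-8 ALLOC][9-50 FREE]
Op 2: free(a) -> (freed a); heap: [0-50 FREE]
Op 3: b = malloc(6) -> b = 0; heap: [0-5 ALLOC][6-50 FREE]
Op 4: c = malloc(9) -> c = 6; heap: [0-5 ALLOC][6-14 ALLOC][15-50 FREE]
Op 5: d = malloc(11) -> d = 15; heap: [0-5 ALLOC][6-14 ALLOC][15-25 ALLOC][26-50 FREE]
Op 6: c = realloc(c, 22) -> c = 26; heap: [0-5 ALLOC][6-14 FREE][15-25 ALLOC][26-47 ALLOC][48-50 FREE]
Free blocks: [9 3] total_free=12 largest=9 -> 100*(12-9)/12 = 300/12 = 25

Answer: 25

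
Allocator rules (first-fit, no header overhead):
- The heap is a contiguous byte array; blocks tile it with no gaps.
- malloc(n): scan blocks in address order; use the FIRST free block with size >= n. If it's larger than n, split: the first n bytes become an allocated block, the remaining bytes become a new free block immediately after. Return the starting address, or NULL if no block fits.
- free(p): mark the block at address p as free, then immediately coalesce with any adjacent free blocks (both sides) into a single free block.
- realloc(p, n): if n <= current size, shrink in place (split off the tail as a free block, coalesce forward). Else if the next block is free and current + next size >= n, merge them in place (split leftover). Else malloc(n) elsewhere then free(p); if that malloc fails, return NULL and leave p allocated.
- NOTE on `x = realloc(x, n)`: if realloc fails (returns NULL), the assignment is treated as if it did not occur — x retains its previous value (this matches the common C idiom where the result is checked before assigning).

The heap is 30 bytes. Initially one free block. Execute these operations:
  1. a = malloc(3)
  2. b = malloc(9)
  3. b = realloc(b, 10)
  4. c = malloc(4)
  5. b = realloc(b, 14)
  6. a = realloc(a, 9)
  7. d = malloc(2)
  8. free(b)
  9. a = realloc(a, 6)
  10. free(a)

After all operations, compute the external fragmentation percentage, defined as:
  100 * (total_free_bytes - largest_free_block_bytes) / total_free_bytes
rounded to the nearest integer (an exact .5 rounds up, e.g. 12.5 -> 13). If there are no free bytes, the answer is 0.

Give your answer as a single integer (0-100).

Answer: 46

Derivation:
Op 1: a = malloc(3) -> a = 0; heap: [0-2 ALLOC][3-29 FREE]
Op 2: b = malloc(9) -> b = 3; heap: [0-2 ALLOC][3-11 ALLOC][12-29 FREE]
Op 3: b = realloc(b, 10) -> b = 3; heap: [0-2 ALLOC][3-12 ALLOC][13-29 FREE]
Op 4: c = malloc(4) -> c = 13; heap: [0-2 ALLOC][3-12 ALLOC][13-16 ALLOC][17-29 FREE]
Op 5: b = realloc(b, 14) -> NULL (b unchanged); heap: [0-2 ALLOC][3-12 ALLOC][13-16 ALLOC][17-29 FREE]
Op 6: a = realloc(a, 9) -> a = 17; heap: [0-2 FREE][3-12 ALLOC][13-16 ALLOC][17-25 ALLOC][26-29 FREE]
Op 7: d = malloc(2) -> d = 0; heap: [0-1 ALLOC][2-2 FREE][3-12 ALLOC][13-16 ALLOC][17-25 ALLOC][26-29 FREE]
Op 8: free(b) -> (freed b); heap: [0-1 ALLOC][2-12 FREE][13-16 ALLOC][17-25 ALLOC][26-29 FREE]
Op 9: a = realloc(a, 6) -> a = 17; heap: [0-1 ALLOC][2-12 FREE][13-16 ALLOC][17-22 ALLOC][23-29 FREE]
Op 10: free(a) -> (freed a); heap: [0-1 ALLOC][2-12 FREE][13-16 ALLOC][17-29 FREE]
Free blocks: [11 13] total_free=24 largest=13 -> 100*(24-13)/24 = 1100/24 ≈ 45.833 -> rounds to 46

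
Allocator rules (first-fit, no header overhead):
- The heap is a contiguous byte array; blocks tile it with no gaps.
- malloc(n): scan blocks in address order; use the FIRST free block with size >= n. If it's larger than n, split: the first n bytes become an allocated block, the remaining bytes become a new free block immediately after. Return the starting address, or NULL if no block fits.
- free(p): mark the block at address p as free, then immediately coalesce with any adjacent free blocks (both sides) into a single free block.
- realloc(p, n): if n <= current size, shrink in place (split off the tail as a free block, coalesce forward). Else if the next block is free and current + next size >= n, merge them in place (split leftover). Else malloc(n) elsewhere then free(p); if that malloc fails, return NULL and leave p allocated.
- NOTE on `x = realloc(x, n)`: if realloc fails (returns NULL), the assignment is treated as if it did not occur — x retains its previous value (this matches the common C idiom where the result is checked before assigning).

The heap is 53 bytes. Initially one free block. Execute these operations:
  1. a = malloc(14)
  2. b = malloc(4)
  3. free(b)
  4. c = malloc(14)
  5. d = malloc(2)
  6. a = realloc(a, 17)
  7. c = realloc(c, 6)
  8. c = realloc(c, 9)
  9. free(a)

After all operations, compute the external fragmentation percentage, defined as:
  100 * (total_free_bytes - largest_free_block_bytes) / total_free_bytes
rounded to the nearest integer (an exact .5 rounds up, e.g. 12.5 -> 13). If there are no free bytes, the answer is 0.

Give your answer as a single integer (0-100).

Answer: 45

Derivation:
Op 1: a = malloc(14) -> a = 0; heap: [0-13 ALLOC][14-52 FREE]
Op 2: b = malloc(4) -> b = 14; heap: [0-13 ALLOC][14-17 ALLOC][18-52 FREE]
Op 3: free(b) -> (freed b); heap: [0-13 ALLOC][14-52 FREE]
Op 4: c = malloc(14) -> c = 14; heap: [0-13 ALLOC][14-27 ALLOC][28-52 FREE]
Op 5: d = malloc(2) -> d = 28; heap: [0-13 ALLOC][14-27 ALLOC][28-29 ALLOC][30-52 FREE]
Op 6: a = realloc(a, 17) -> a = 30; heap: [0-13 FREE][14-27 ALLOC][28-29 ALLOC][30-46 ALLOC][47-52 FREE]
Op 7: c = realloc(c, 6) -> c = 14; heap: [0-13 FREE][14-19 ALLOC][20-27 FREE][28-29 ALLOC][30-46 ALLOC][47-52 FREE]
Op 8: c = realloc(c, 9) -> c = 14; heap: [0-13 FREE][14-22 ALLOC][23-27 FREE][28-29 ALLOC][30-46 ALLOC][47-52 FREE]
Op 9: free(a) -> (freed a); heap: [0-13 FREE][14-22 ALLOC][23-27 FREE][28-29 ALLOC][30-52 FREE]
Free blocks: [14 5 23] total_free=42 largest=23 -> 100*(42-23)/42 = 1900/42 ≈ 45.238 -> rounds to 45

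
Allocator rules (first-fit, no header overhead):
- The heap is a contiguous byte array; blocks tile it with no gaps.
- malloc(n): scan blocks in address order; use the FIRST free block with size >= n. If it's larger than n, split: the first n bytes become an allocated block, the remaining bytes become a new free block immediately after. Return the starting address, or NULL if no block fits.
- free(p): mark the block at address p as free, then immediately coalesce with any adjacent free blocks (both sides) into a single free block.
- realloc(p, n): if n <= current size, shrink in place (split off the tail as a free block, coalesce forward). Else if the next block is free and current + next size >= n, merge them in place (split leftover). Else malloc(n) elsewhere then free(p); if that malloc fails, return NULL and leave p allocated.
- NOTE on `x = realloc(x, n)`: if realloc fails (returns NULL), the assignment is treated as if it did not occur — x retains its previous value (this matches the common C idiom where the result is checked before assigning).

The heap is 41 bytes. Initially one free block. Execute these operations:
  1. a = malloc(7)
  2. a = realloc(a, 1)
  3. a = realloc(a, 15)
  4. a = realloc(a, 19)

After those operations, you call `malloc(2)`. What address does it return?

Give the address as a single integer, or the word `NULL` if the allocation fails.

Answer: 19

Derivation:
Op 1: a = malloc(7) -> a = 0; heap: [0-6 ALLOC][7-40 FREE]
Op 2: a = realloc(a, 1) -> a = 0; heap: [0-0 ALLOC][1-40 FREE]
Op 3: a = realloc(a, 15) -> a = 0; heap: [0-14 ALLOC][15-40 FREE]
Op 4: a = realloc(a, 19) -> a = 0; heap: [0-18 ALLOC][19-40 FREE]
malloc(2): first-fit scan over [0-18 ALLOC][19-40 FREE] -> 19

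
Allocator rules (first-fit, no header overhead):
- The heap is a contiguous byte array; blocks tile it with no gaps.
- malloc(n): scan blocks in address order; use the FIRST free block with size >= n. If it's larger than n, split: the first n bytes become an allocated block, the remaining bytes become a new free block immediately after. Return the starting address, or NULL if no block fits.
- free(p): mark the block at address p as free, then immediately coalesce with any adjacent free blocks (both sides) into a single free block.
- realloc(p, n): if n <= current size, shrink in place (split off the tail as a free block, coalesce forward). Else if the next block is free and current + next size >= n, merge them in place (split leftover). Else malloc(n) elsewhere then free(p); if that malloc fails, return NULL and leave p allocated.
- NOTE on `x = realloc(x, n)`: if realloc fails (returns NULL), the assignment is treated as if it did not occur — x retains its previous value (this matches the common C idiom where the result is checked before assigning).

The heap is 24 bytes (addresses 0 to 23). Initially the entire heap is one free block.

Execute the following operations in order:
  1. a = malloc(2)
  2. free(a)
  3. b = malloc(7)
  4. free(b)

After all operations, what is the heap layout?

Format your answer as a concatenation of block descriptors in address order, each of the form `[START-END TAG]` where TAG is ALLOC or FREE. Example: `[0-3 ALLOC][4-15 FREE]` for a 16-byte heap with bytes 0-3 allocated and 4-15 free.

Answer: [0-23 FREE]

Derivation:
Op 1: a = malloc(2) -> a = 0; heap: [0-1 ALLOC][2-23 FREE]
Op 2: free(a) -> (freed a); heap: [0-23 FREE]
Op 3: b = malloc(7) -> b = 0; heap: [0-6 ALLOC][7-23 FREE]
Op 4: free(b) -> (freed b); heap: [0-23 FREE]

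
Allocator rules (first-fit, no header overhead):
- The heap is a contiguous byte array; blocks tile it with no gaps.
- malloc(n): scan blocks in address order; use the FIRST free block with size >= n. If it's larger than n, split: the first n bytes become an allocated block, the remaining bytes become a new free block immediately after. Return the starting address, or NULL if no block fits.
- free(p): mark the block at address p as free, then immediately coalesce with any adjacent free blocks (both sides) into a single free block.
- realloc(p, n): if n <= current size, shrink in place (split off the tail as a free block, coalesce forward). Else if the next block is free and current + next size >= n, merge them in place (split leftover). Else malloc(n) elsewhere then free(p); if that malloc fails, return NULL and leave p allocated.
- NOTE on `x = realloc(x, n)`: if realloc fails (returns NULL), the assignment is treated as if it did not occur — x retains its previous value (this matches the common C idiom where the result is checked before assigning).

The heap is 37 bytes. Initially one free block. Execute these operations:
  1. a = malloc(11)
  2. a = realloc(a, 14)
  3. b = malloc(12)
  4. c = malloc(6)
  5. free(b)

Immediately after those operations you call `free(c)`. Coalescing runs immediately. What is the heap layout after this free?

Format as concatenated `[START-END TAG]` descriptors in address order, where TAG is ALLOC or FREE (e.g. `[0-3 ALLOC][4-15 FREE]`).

Op 1: a = malloc(11) -> a = 0; heap: [0-10 ALLOC][11-36 FREE]
Op 2: a = realloc(a, 14) -> a = 0; heap: [0-13 ALLOC][14-36 FREE]
Op 3: b = malloc(12) -> b = 14; heap: [0-13 ALLOC][14-25 ALLOC][26-36 FREE]
Op 4: c = malloc(6) -> c = 26; heap: [0-13 ALLOC][14-25 ALLOC][26-31 ALLOC][32-36 FREE]
Op 5: free(b) -> (freed b); heap: [0-13 ALLOC][14-25 FREE][26-31 ALLOC][32-36 FREE]
free(c): c = 26 -> block [26-31 ALLOC]; mark free, coalesce with adjacent free neighbors -> [0-13 ALLOC][14-36 FREE]

Answer: [0-13 ALLOC][14-36 FREE]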